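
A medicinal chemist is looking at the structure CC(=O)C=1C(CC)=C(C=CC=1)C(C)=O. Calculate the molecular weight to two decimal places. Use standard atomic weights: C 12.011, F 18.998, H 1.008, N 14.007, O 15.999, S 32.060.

First, the molecular formula is C12H14O2 (counting implicit H from valence).
  C: 12 × 12.011 = 144.132
  H: 14 × 1.008 = 14.112
  O: 2 × 15.999 = 31.998
Sum: 12×12.011 + 14×1.008 + 2×15.999 = 190.242 → 190.24 g/mol.

190.24 g/mol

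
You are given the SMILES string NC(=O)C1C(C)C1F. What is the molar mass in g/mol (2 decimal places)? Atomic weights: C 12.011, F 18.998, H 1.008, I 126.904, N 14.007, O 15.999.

First, the molecular formula is C5H8FNO (counting implicit H from valence).
  C: 5 × 12.011 = 60.055
  F: 1 × 18.998 = 18.998
  H: 8 × 1.008 = 8.064
  N: 1 × 14.007 = 14.007
  O: 1 × 15.999 = 15.999
Sum: 5×12.011 + 1×18.998 + 8×1.008 + 1×14.007 + 1×15.999 = 117.123 → 117.12 g/mol.

117.12 g/mol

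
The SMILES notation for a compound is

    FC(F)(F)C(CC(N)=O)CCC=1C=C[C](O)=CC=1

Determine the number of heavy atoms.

18

Every atom symbol written in the SMILES (organic subset) is one heavy atom; implicit H are not written.
Heavy atoms by element → C:12, F:3, N:1, O:2.
Total: 18.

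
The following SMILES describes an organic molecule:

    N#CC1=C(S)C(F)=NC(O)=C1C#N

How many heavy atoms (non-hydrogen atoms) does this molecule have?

13

Every atom symbol written in the SMILES (organic subset) is one heavy atom; implicit H are not written.
Heavy atoms by element → C:7, F:1, N:3, O:1, S:1.
Total: 13.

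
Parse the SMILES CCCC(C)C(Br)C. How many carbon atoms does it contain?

Count every carbon token in the SMILES (each C, including those in ring-closure positions and inside branches).
Carbon count: 7.

7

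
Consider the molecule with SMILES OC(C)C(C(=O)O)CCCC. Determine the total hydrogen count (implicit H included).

Walk through each heavy atom and fill implicit hydrogens from standard valence (C 4, N 3, O 2, S 2, halogen 1):
  atom 1: O, bond orders sum to 1 (valence 2) → 1 H
  atom 2: C, bond orders sum to 3 (valence 4) → 1 H
  atom 3: C, bond orders sum to 1 (valence 4) → 3 H
  atom 4: C, bond orders sum to 3 (valence 4) → 1 H
  atom 5: C, bond orders sum to 4 (valence 4) → 0 H
  atom 6: O, bond orders sum to 2 (valence 2) → 0 H
  atom 7: O, bond orders sum to 1 (valence 2) → 1 H
  atom 8: C, bond orders sum to 2 (valence 4) → 2 H
  atom 9: C, bond orders sum to 2 (valence 4) → 2 H
  atom 10: C, bond orders sum to 2 (valence 4) → 2 H
  atom 11: C, bond orders sum to 1 (valence 4) → 3 H
Total hydrogens: 16.

16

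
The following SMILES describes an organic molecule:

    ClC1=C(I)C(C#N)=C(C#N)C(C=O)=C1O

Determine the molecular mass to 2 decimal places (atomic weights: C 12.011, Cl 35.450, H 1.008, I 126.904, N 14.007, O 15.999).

First, the molecular formula is C9H2ClIN2O2 (counting implicit H from valence).
  C: 9 × 12.011 = 108.099
  Cl: 1 × 35.450 = 35.450
  H: 2 × 1.008 = 2.016
  I: 1 × 126.904 = 126.904
  N: 2 × 14.007 = 28.014
  O: 2 × 15.999 = 31.998
Sum: 9×12.011 + 1×35.450 + 2×1.008 + 1×126.904 + 2×14.007 + 2×15.999 = 332.481 → 332.48 g/mol.

332.48 g/mol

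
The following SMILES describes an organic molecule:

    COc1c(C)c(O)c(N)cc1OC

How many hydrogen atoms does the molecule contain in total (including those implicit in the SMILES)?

13

Walk through each heavy atom and fill implicit hydrogens from standard valence (C 4, N 3, O 2, S 2, halogen 1); for lowercase aromatic atoms, an aromatic c carries 1 H when it has two neighbours and 0 H with three, and aromatic n carries 0 H:
  atom 1: C, bond orders sum to 1 (valence 4) → 3 H
  atom 2: O, bond orders sum to 2 (valence 2) → 0 H
  atom 3: aromatic c, 3 neighbours → 0 H
  atom 4: aromatic c, 3 neighbours → 0 H
  atom 5: C, bond orders sum to 1 (valence 4) → 3 H
  atom 6: aromatic c, 3 neighbours → 0 H
  atom 7: O, bond orders sum to 1 (valence 2) → 1 H
  atom 8: aromatic c, 3 neighbours → 0 H
  atom 9: N, bond orders sum to 1 (valence 3) → 2 H
  atom 10: aromatic c, 2 neighbours → 1 H
  atom 11: aromatic c, 3 neighbours → 0 H
  atom 12: O, bond orders sum to 2 (valence 2) → 0 H
  atom 13: C, bond orders sum to 1 (valence 4) → 3 H
Total hydrogens: 13.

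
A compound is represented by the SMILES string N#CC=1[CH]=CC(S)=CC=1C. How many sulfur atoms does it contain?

Scan the SMILES for S atoms (remember two-letter symbols like Cl and Br are single atoms).
Sulfur count: 1.

1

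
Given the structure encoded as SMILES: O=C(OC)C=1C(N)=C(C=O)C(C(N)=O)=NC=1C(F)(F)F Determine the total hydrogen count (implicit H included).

Walk through each heavy atom and fill implicit hydrogens from standard valence (C 4, N 3, O 2, S 2, halogen 1):
  atom 1: O, bond orders sum to 2 (valence 2) → 0 H
  atom 2: C, bond orders sum to 4 (valence 4) → 0 H
  atom 3: O, bond orders sum to 2 (valence 2) → 0 H
  atom 4: C, bond orders sum to 1 (valence 4) → 3 H
  atom 5: C, bond orders sum to 4 (valence 4) → 0 H
  atom 6: C, bond orders sum to 4 (valence 4) → 0 H
  atom 7: N, bond orders sum to 1 (valence 3) → 2 H
  atom 8: C, bond orders sum to 4 (valence 4) → 0 H
  atom 9: C, bond orders sum to 3 (valence 4) → 1 H
  atom 10: O, bond orders sum to 2 (valence 2) → 0 H
  atom 11: C, bond orders sum to 4 (valence 4) → 0 H
  atom 12: C, bond orders sum to 4 (valence 4) → 0 H
  atom 13: N, bond orders sum to 1 (valence 3) → 2 H
  atom 14: O, bond orders sum to 2 (valence 2) → 0 H
  atom 15: N, bond orders sum to 3 (valence 3) → 0 H
  atom 16: C, bond orders sum to 4 (valence 4) → 0 H
  atom 17: C, bond orders sum to 4 (valence 4) → 0 H
  atom 18: F (halogen, monovalent) → 0 H
  atom 19: F (halogen, monovalent) → 0 H
  atom 20: F (halogen, monovalent) → 0 H
Total hydrogens: 8.

8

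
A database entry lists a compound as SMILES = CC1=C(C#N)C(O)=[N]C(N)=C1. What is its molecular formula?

C7H7N3O

Walk through each heavy atom and fill implicit hydrogens from standard valence (C 4, N 3, O 2, S 2, halogen 1):
  atom 1: C, bond orders sum to 1 (valence 4) → 3 H
  atom 2: C, bond orders sum to 4 (valence 4) → 0 H
  atom 3: C, bond orders sum to 4 (valence 4) → 0 H
  atom 4: C, bond orders sum to 4 (valence 4) → 0 H
  atom 5: N, bond orders sum to 3 (valence 3) → 0 H
  atom 6: C, bond orders sum to 4 (valence 4) → 0 H
  atom 7: O, bond orders sum to 1 (valence 2) → 1 H
  atom 8: N with explicit H count 0
  atom 9: C, bond orders sum to 4 (valence 4) → 0 H
  atom 10: N, bond orders sum to 1 (valence 3) → 2 H
  atom 11: C, bond orders sum to 3 (valence 4) → 1 H
Totals → C:7, H:7, N:3, O:1.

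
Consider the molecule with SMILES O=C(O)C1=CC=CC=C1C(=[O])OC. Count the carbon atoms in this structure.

9

Count every carbon token in the SMILES (each C, including those in ring-closure positions and inside branches).
Carbon count: 9.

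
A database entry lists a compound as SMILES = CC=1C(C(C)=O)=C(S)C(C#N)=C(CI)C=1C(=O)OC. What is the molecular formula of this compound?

C13H12INO3S

Walk through each heavy atom and fill implicit hydrogens from standard valence (C 4, N 3, O 2, S 2, halogen 1):
  atom 1: C, bond orders sum to 1 (valence 4) → 3 H
  atom 2: C, bond orders sum to 4 (valence 4) → 0 H
  atom 3: C, bond orders sum to 4 (valence 4) → 0 H
  atom 4: C, bond orders sum to 4 (valence 4) → 0 H
  atom 5: C, bond orders sum to 1 (valence 4) → 3 H
  atom 6: O, bond orders sum to 2 (valence 2) → 0 H
  atom 7: C, bond orders sum to 4 (valence 4) → 0 H
  atom 8: S, bond orders sum to 1 (valence 2) → 1 H
  atom 9: C, bond orders sum to 4 (valence 4) → 0 H
  atom 10: C, bond orders sum to 4 (valence 4) → 0 H
  atom 11: N, bond orders sum to 3 (valence 3) → 0 H
  atom 12: C, bond orders sum to 4 (valence 4) → 0 H
  atom 13: C, bond orders sum to 2 (valence 4) → 2 H
  atom 14: I (halogen, monovalent) → 0 H
  atom 15: C, bond orders sum to 4 (valence 4) → 0 H
  atom 16: C, bond orders sum to 4 (valence 4) → 0 H
  atom 17: O, bond orders sum to 2 (valence 2) → 0 H
  atom 18: O, bond orders sum to 2 (valence 2) → 0 H
  atom 19: C, bond orders sum to 1 (valence 4) → 3 H
Totals → C:13, H:12, I:1, N:1, O:3, S:1.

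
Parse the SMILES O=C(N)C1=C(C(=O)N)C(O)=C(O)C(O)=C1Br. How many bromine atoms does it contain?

1

Scan the SMILES for Br atoms (remember two-letter symbols like Cl and Br are single atoms).
Bromine count: 1.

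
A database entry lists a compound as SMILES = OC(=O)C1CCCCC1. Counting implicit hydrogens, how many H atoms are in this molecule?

Walk through each heavy atom and fill implicit hydrogens from standard valence (C 4, N 3, O 2, S 2, halogen 1):
  atom 1: O, bond orders sum to 1 (valence 2) → 1 H
  atom 2: C, bond orders sum to 4 (valence 4) → 0 H
  atom 3: O, bond orders sum to 2 (valence 2) → 0 H
  atom 4: C, bond orders sum to 3 (valence 4) → 1 H
  atom 5: C, bond orders sum to 2 (valence 4) → 2 H
  atom 6: C, bond orders sum to 2 (valence 4) → 2 H
  atom 7: C, bond orders sum to 2 (valence 4) → 2 H
  atom 8: C, bond orders sum to 2 (valence 4) → 2 H
  atom 9: C, bond orders sum to 2 (valence 4) → 2 H
Total hydrogens: 12.

12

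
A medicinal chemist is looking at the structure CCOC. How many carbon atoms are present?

Count every carbon token in the SMILES (each C, including those in ring-closure positions and inside branches).
Carbon count: 3.

3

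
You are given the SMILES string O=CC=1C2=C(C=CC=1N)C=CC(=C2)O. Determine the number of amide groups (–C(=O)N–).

0

Scan the SMILES for the amide motif — none present.
Groups that are present: 1 aldehyde, 1 hydroxyl, 1 primary amine.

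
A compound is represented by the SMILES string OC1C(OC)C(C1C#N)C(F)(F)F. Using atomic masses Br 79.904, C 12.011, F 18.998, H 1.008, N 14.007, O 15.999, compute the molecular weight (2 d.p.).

First, the molecular formula is C7H8F3NO2 (counting implicit H from valence).
  C: 7 × 12.011 = 84.077
  F: 3 × 18.998 = 56.994
  H: 8 × 1.008 = 8.064
  N: 1 × 14.007 = 14.007
  O: 2 × 15.999 = 31.998
Sum: 7×12.011 + 3×18.998 + 8×1.008 + 1×14.007 + 2×15.999 = 195.140 → 195.14 g/mol.

195.14 g/mol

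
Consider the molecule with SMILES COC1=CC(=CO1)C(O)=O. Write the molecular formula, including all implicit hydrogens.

C6H6O4

Walk through each heavy atom and fill implicit hydrogens from standard valence (C 4, N 3, O 2, S 2, halogen 1):
  atom 1: C, bond orders sum to 1 (valence 4) → 3 H
  atom 2: O, bond orders sum to 2 (valence 2) → 0 H
  atom 3: C, bond orders sum to 4 (valence 4) → 0 H
  atom 4: C, bond orders sum to 3 (valence 4) → 1 H
  atom 5: C, bond orders sum to 4 (valence 4) → 0 H
  atom 6: C, bond orders sum to 3 (valence 4) → 1 H
  atom 7: O, bond orders sum to 2 (valence 2) → 0 H
  atom 8: C, bond orders sum to 4 (valence 4) → 0 H
  atom 9: O, bond orders sum to 1 (valence 2) → 1 H
  atom 10: O, bond orders sum to 2 (valence 2) → 0 H
Totals → C:6, H:6, O:4.
In Hill order: C6H6O4.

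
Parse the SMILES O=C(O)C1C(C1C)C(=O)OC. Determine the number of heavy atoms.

Every atom symbol written in the SMILES (organic subset) is one heavy atom; implicit H are not written.
Heavy atoms by element → C:7, O:4.
Total: 11.

11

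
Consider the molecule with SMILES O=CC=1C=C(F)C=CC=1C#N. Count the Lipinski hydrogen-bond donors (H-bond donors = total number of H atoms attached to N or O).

0

Donors: find every N or O and count the H atoms it carries.
  atom 1 (O): bond orders sum to 2 → 0 H
  atom 11 (N): bond orders sum to 3 → 0 H
Lipinski HBD = 0.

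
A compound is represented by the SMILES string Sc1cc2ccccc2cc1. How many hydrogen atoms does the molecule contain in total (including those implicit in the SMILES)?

8

Walk through each heavy atom and fill implicit hydrogens from standard valence (C 4, N 3, O 2, S 2, halogen 1); for lowercase aromatic atoms, an aromatic c carries 1 H when it has two neighbours and 0 H with three, and aromatic n carries 0 H:
  atom 1: S, bond orders sum to 1 (valence 2) → 1 H
  atom 2: aromatic c, 3 neighbours → 0 H
  atom 3: aromatic c, 2 neighbours → 1 H
  atom 4: aromatic c, 3 neighbours → 0 H
  atom 5: aromatic c, 2 neighbours → 1 H
  atom 6: aromatic c, 2 neighbours → 1 H
  atom 7: aromatic c, 2 neighbours → 1 H
  atom 8: aromatic c, 2 neighbours → 1 H
  atom 9: aromatic c, 3 neighbours → 0 H
  atom 10: aromatic c, 2 neighbours → 1 H
  atom 11: aromatic c, 2 neighbours → 1 H
Total hydrogens: 8.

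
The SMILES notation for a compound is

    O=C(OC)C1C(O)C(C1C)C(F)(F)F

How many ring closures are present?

In SMILES, each pair of matching ring-closure digits denotes one ring-closing bond; the number of such bonds equals the number of independent rings.
Ring-closure bonds here: 1.

1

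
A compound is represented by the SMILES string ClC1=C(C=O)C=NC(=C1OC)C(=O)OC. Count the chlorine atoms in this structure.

1

Scan the SMILES for Cl atoms (remember two-letter symbols like Cl and Br are single atoms).
Chlorine count: 1.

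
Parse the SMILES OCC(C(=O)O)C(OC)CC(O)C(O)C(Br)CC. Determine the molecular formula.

C11H21BrO6

Walk through each heavy atom and fill implicit hydrogens from standard valence (C 4, N 3, O 2, S 2, halogen 1):
  atom 1: O, bond orders sum to 1 (valence 2) → 1 H
  atom 2: C, bond orders sum to 2 (valence 4) → 2 H
  atom 3: C, bond orders sum to 3 (valence 4) → 1 H
  atom 4: C, bond orders sum to 4 (valence 4) → 0 H
  atom 5: O, bond orders sum to 2 (valence 2) → 0 H
  atom 6: O, bond orders sum to 1 (valence 2) → 1 H
  atom 7: C, bond orders sum to 3 (valence 4) → 1 H
  atom 8: O, bond orders sum to 2 (valence 2) → 0 H
  atom 9: C, bond orders sum to 1 (valence 4) → 3 H
  atom 10: C, bond orders sum to 2 (valence 4) → 2 H
  atom 11: C, bond orders sum to 3 (valence 4) → 1 H
  atom 12: O, bond orders sum to 1 (valence 2) → 1 H
  atom 13: C, bond orders sum to 3 (valence 4) → 1 H
  atom 14: O, bond orders sum to 1 (valence 2) → 1 H
  atom 15: C, bond orders sum to 3 (valence 4) → 1 H
  atom 16: Br (halogen, monovalent) → 0 H
  atom 17: C, bond orders sum to 2 (valence 4) → 2 H
  atom 18: C, bond orders sum to 1 (valence 4) → 3 H
Totals → C:11, H:21, Br:1, O:6.
In Hill order: C11H21BrO6.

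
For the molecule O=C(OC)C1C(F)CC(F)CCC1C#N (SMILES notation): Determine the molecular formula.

Walk through each heavy atom and fill implicit hydrogens from standard valence (C 4, N 3, O 2, S 2, halogen 1):
  atom 1: O, bond orders sum to 2 (valence 2) → 0 H
  atom 2: C, bond orders sum to 4 (valence 4) → 0 H
  atom 3: O, bond orders sum to 2 (valence 2) → 0 H
  atom 4: C, bond orders sum to 1 (valence 4) → 3 H
  atom 5: C, bond orders sum to 3 (valence 4) → 1 H
  atom 6: C, bond orders sum to 3 (valence 4) → 1 H
  atom 7: F (halogen, monovalent) → 0 H
  atom 8: C, bond orders sum to 2 (valence 4) → 2 H
  atom 9: C, bond orders sum to 3 (valence 4) → 1 H
  atom 10: F (halogen, monovalent) → 0 H
  atom 11: C, bond orders sum to 2 (valence 4) → 2 H
  atom 12: C, bond orders sum to 2 (valence 4) → 2 H
  atom 13: C, bond orders sum to 3 (valence 4) → 1 H
  atom 14: C, bond orders sum to 4 (valence 4) → 0 H
  atom 15: N, bond orders sum to 3 (valence 3) → 0 H
Totals → C:10, H:13, F:2, N:1, O:2.
In Hill order: C10H13F2NO2.

C10H13F2NO2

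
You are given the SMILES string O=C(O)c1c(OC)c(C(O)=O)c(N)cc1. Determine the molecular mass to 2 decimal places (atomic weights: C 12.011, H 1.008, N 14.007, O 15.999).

First, the molecular formula is C9H9NO5 (counting implicit H from valence).
  C: 9 × 12.011 = 108.099
  H: 9 × 1.008 = 9.072
  N: 1 × 14.007 = 14.007
  O: 5 × 15.999 = 79.995
Sum: 9×12.011 + 9×1.008 + 1×14.007 + 5×15.999 = 211.173 → 211.17 g/mol.

211.17 g/mol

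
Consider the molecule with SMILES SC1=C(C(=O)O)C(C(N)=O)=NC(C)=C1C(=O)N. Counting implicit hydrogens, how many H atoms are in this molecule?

9

Walk through each heavy atom and fill implicit hydrogens from standard valence (C 4, N 3, O 2, S 2, halogen 1):
  atom 1: S, bond orders sum to 1 (valence 2) → 1 H
  atom 2: C, bond orders sum to 4 (valence 4) → 0 H
  atom 3: C, bond orders sum to 4 (valence 4) → 0 H
  atom 4: C, bond orders sum to 4 (valence 4) → 0 H
  atom 5: O, bond orders sum to 2 (valence 2) → 0 H
  atom 6: O, bond orders sum to 1 (valence 2) → 1 H
  atom 7: C, bond orders sum to 4 (valence 4) → 0 H
  atom 8: C, bond orders sum to 4 (valence 4) → 0 H
  atom 9: N, bond orders sum to 1 (valence 3) → 2 H
  atom 10: O, bond orders sum to 2 (valence 2) → 0 H
  atom 11: N, bond orders sum to 3 (valence 3) → 0 H
  atom 12: C, bond orders sum to 4 (valence 4) → 0 H
  atom 13: C, bond orders sum to 1 (valence 4) → 3 H
  atom 14: C, bond orders sum to 4 (valence 4) → 0 H
  atom 15: C, bond orders sum to 4 (valence 4) → 0 H
  atom 16: O, bond orders sum to 2 (valence 2) → 0 H
  atom 17: N, bond orders sum to 1 (valence 3) → 2 H
Total hydrogens: 9.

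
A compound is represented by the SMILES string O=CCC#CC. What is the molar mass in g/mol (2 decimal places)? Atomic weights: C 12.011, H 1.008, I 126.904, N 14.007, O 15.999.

82.10 g/mol

First, the molecular formula is C5H6O (counting implicit H from valence).
  C: 5 × 12.011 = 60.055
  H: 6 × 1.008 = 6.048
  O: 1 × 15.999 = 15.999
Sum: 5×12.011 + 6×1.008 + 1×15.999 = 82.102 → 82.10 g/mol.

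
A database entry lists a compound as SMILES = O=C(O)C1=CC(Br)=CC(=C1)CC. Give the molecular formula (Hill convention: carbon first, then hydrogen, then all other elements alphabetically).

Walk through each heavy atom and fill implicit hydrogens from standard valence (C 4, N 3, O 2, S 2, halogen 1):
  atom 1: O, bond orders sum to 2 (valence 2) → 0 H
  atom 2: C, bond orders sum to 4 (valence 4) → 0 H
  atom 3: O, bond orders sum to 1 (valence 2) → 1 H
  atom 4: C, bond orders sum to 4 (valence 4) → 0 H
  atom 5: C, bond orders sum to 3 (valence 4) → 1 H
  atom 6: C, bond orders sum to 4 (valence 4) → 0 H
  atom 7: Br (halogen, monovalent) → 0 H
  atom 8: C, bond orders sum to 3 (valence 4) → 1 H
  atom 9: C, bond orders sum to 4 (valence 4) → 0 H
  atom 10: C, bond orders sum to 3 (valence 4) → 1 H
  atom 11: C, bond orders sum to 2 (valence 4) → 2 H
  atom 12: C, bond orders sum to 1 (valence 4) → 3 H
Totals → C:9, H:9, Br:1, O:2.
In Hill order: C9H9BrO2.

C9H9BrO2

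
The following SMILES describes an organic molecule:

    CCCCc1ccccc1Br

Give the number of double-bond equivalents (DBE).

Molecular formula: C10H13Br.
DoU = (2C + 2 + N − H − X) / 2, where X is the halogen count and O/S are ignored.
    = (2·10 + 2 + 0 − 13 − 1) / 2 = 8 / 2 = 4.

4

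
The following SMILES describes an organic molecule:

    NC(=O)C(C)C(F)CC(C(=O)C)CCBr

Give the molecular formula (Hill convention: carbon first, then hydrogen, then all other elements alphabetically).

Walk through each heavy atom and fill implicit hydrogens from standard valence (C 4, N 3, O 2, S 2, halogen 1):
  atom 1: N, bond orders sum to 1 (valence 3) → 2 H
  atom 2: C, bond orders sum to 4 (valence 4) → 0 H
  atom 3: O, bond orders sum to 2 (valence 2) → 0 H
  atom 4: C, bond orders sum to 3 (valence 4) → 1 H
  atom 5: C, bond orders sum to 1 (valence 4) → 3 H
  atom 6: C, bond orders sum to 3 (valence 4) → 1 H
  atom 7: F (halogen, monovalent) → 0 H
  atom 8: C, bond orders sum to 2 (valence 4) → 2 H
  atom 9: C, bond orders sum to 3 (valence 4) → 1 H
  atom 10: C, bond orders sum to 4 (valence 4) → 0 H
  atom 11: O, bond orders sum to 2 (valence 2) → 0 H
  atom 12: C, bond orders sum to 1 (valence 4) → 3 H
  atom 13: C, bond orders sum to 2 (valence 4) → 2 H
  atom 14: C, bond orders sum to 2 (valence 4) → 2 H
  atom 15: Br (halogen, monovalent) → 0 H
Totals → C:10, H:17, Br:1, F:1, N:1, O:2.
In Hill order: C10H17BrFNO2.

C10H17BrFNO2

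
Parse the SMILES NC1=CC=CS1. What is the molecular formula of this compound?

Walk through each heavy atom and fill implicit hydrogens from standard valence (C 4, N 3, O 2, S 2, halogen 1):
  atom 1: N, bond orders sum to 1 (valence 3) → 2 H
  atom 2: C, bond orders sum to 4 (valence 4) → 0 H
  atom 3: C, bond orders sum to 3 (valence 4) → 1 H
  atom 4: C, bond orders sum to 3 (valence 4) → 1 H
  atom 5: C, bond orders sum to 3 (valence 4) → 1 H
  atom 6: S, bond orders sum to 2 (valence 2) → 0 H
Totals → C:4, H:5, N:1, S:1.
In Hill order: C4H5NS.

C4H5NS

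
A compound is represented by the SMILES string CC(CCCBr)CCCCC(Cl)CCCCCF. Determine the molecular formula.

Walk through each heavy atom and fill implicit hydrogens from standard valence (C 4, N 3, O 2, S 2, halogen 1):
  atom 1: C, bond orders sum to 1 (valence 4) → 3 H
  atom 2: C, bond orders sum to 3 (valence 4) → 1 H
  atom 3: C, bond orders sum to 2 (valence 4) → 2 H
  atom 4: C, bond orders sum to 2 (valence 4) → 2 H
  atom 5: C, bond orders sum to 2 (valence 4) → 2 H
  atom 6: Br (halogen, monovalent) → 0 H
  atom 7: C, bond orders sum to 2 (valence 4) → 2 H
  atom 8: C, bond orders sum to 2 (valence 4) → 2 H
  atom 9: C, bond orders sum to 2 (valence 4) → 2 H
  atom 10: C, bond orders sum to 2 (valence 4) → 2 H
  atom 11: C, bond orders sum to 3 (valence 4) → 1 H
  atom 12: Cl (halogen, monovalent) → 0 H
  atom 13: C, bond orders sum to 2 (valence 4) → 2 H
  atom 14: C, bond orders sum to 2 (valence 4) → 2 H
  atom 15: C, bond orders sum to 2 (valence 4) → 2 H
  atom 16: C, bond orders sum to 2 (valence 4) → 2 H
  atom 17: C, bond orders sum to 2 (valence 4) → 2 H
  atom 18: F (halogen, monovalent) → 0 H
Totals → C:15, H:29, Br:1, Cl:1, F:1.

C15H29BrClF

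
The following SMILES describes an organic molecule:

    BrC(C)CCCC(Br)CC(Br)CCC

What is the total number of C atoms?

Count every carbon token in the SMILES (each C, including those in ring-closure positions and inside branches).
Carbon count: 11.

11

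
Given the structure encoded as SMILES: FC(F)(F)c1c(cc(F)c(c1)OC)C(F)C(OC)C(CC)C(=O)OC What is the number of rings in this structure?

In SMILES, each pair of matching ring-closure digits denotes one ring-closing bond; the number of such bonds equals the number of independent rings.
Ring-closure bonds here: 1.

1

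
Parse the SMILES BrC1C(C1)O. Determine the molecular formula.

C3H5BrO

Walk through each heavy atom and fill implicit hydrogens from standard valence (C 4, N 3, O 2, S 2, halogen 1):
  atom 1: Br (halogen, monovalent) → 0 H
  atom 2: C, bond orders sum to 3 (valence 4) → 1 H
  atom 3: C, bond orders sum to 3 (valence 4) → 1 H
  atom 4: C, bond orders sum to 2 (valence 4) → 2 H
  atom 5: O, bond orders sum to 1 (valence 2) → 1 H
Totals → C:3, H:5, Br:1, O:1.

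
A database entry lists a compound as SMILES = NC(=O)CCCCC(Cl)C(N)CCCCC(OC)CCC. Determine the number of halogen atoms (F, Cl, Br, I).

Halogen atoms appear at heavy-atom position 9 (1×Cl).
Other groups present: 1 amide, 1 ether, 1 primary amine.
Halogen count: 1.

1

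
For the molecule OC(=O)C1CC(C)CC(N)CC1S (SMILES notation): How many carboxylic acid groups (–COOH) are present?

1

The carboxylic acid motif appears at heavy-atom position 2 in the SMILES.
Other groups present: 1 primary amine, 1 thiol.
Carboxylic acid count: 1.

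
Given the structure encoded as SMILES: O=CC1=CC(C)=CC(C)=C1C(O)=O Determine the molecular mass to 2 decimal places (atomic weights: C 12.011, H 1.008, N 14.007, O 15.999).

178.19 g/mol

First, the molecular formula is C10H10O3 (counting implicit H from valence).
  C: 10 × 12.011 = 120.110
  H: 10 × 1.008 = 10.080
  O: 3 × 15.999 = 47.997
Sum: 10×12.011 + 10×1.008 + 3×15.999 = 178.187 → 178.19 g/mol.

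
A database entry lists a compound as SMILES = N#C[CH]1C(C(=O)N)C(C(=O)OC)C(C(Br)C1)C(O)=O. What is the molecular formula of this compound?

C11H13BrN2O5

Walk through each heavy atom and fill implicit hydrogens from standard valence (C 4, N 3, O 2, S 2, halogen 1):
  atom 1: N, bond orders sum to 3 (valence 3) → 0 H
  atom 2: C, bond orders sum to 4 (valence 4) → 0 H
  atom 3: C with explicit H count 1
  atom 4: C, bond orders sum to 3 (valence 4) → 1 H
  atom 5: C, bond orders sum to 4 (valence 4) → 0 H
  atom 6: O, bond orders sum to 2 (valence 2) → 0 H
  atom 7: N, bond orders sum to 1 (valence 3) → 2 H
  atom 8: C, bond orders sum to 3 (valence 4) → 1 H
  atom 9: C, bond orders sum to 4 (valence 4) → 0 H
  atom 10: O, bond orders sum to 2 (valence 2) → 0 H
  atom 11: O, bond orders sum to 2 (valence 2) → 0 H
  atom 12: C, bond orders sum to 1 (valence 4) → 3 H
  atom 13: C, bond orders sum to 3 (valence 4) → 1 H
  atom 14: C, bond orders sum to 3 (valence 4) → 1 H
  atom 15: Br (halogen, monovalent) → 0 H
  atom 16: C, bond orders sum to 2 (valence 4) → 2 H
  atom 17: C, bond orders sum to 4 (valence 4) → 0 H
  atom 18: O, bond orders sum to 1 (valence 2) → 1 H
  atom 19: O, bond orders sum to 2 (valence 2) → 0 H
Totals → C:11, H:13, Br:1, N:2, O:5.
In Hill order: C11H13BrN2O5.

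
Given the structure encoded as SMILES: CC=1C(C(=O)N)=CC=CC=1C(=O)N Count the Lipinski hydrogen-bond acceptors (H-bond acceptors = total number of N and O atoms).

4

N atoms: 2; O atoms: 2.
Lipinski HBA = 2 + 2 = 4.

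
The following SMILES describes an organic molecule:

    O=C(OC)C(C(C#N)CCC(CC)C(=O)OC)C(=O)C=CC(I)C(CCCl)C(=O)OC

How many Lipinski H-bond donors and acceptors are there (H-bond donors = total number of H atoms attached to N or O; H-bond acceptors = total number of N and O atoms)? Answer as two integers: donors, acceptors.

Donors: find every N or O and count the H atoms it carries.
  atom 1 (O): bond orders sum to 2 → 0 H
  atom 3 (O): bond orders sum to 2 → 0 H
  atom 8 (N): bond orders sum to 3 → 0 H
  atom 15 (O): bond orders sum to 2 → 0 H
  atom 16 (O): bond orders sum to 2 → 0 H
  atom 19 (O): bond orders sum to 2 → 0 H
  atom 29 (O): bond orders sum to 2 → 0 H
  atom 30 (O): bond orders sum to 2 → 0 H
Lipinski HBD = 0.
Acceptors: N atoms = 1, O atoms = 7 → HBA = 8.

0, 8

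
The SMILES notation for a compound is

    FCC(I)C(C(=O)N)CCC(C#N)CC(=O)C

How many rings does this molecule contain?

0

In SMILES, each pair of matching ring-closure digits denotes one ring-closing bond; the number of such bonds equals the number of independent rings.
Ring-closure bonds here: 0.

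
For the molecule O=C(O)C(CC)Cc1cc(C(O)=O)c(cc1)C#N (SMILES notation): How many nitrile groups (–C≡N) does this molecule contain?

The nitrile motif appears at heavy-atom position 17 in the SMILES.
Other groups present: 2 carboxylic acid.
Nitrile count: 1.

1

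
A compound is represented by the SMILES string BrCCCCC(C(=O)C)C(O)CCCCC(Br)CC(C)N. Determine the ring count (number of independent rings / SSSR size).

In SMILES, each pair of matching ring-closure digits denotes one ring-closing bond; the number of such bonds equals the number of independent rings.
Ring-closure bonds here: 0.

0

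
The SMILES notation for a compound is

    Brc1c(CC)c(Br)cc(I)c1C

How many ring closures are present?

In SMILES, each pair of matching ring-closure digits denotes one ring-closing bond; the number of such bonds equals the number of independent rings.
Ring-closure bonds here: 1.

1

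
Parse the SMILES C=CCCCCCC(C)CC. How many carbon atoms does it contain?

Count every carbon token in the SMILES (each C, including those in ring-closure positions and inside branches).
Carbon count: 11.

11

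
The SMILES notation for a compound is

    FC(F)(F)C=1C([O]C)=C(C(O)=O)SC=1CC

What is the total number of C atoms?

Count every carbon token in the SMILES (each C, including those in ring-closure positions and inside branches).
Carbon count: 9.

9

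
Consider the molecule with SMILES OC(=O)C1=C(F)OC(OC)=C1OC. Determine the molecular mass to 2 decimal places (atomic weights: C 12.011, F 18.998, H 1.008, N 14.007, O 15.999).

190.13 g/mol

First, the molecular formula is C7H7FO5 (counting implicit H from valence).
  C: 7 × 12.011 = 84.077
  F: 1 × 18.998 = 18.998
  H: 7 × 1.008 = 7.056
  O: 5 × 15.999 = 79.995
Sum: 7×12.011 + 1×18.998 + 7×1.008 + 5×15.999 = 190.126 → 190.13 g/mol.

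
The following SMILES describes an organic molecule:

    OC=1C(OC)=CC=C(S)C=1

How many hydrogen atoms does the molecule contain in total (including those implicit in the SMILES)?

Walk through each heavy atom and fill implicit hydrogens from standard valence (C 4, N 3, O 2, S 2, halogen 1):
  atom 1: O, bond orders sum to 1 (valence 2) → 1 H
  atom 2: C, bond orders sum to 4 (valence 4) → 0 H
  atom 3: C, bond orders sum to 4 (valence 4) → 0 H
  atom 4: O, bond orders sum to 2 (valence 2) → 0 H
  atom 5: C, bond orders sum to 1 (valence 4) → 3 H
  atom 6: C, bond orders sum to 3 (valence 4) → 1 H
  atom 7: C, bond orders sum to 3 (valence 4) → 1 H
  atom 8: C, bond orders sum to 4 (valence 4) → 0 H
  atom 9: S, bond orders sum to 1 (valence 2) → 1 H
  atom 10: C, bond orders sum to 3 (valence 4) → 1 H
Total hydrogens: 8.

8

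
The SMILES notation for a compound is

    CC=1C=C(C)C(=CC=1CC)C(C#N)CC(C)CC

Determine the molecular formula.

Walk through each heavy atom and fill implicit hydrogens from standard valence (C 4, N 3, O 2, S 2, halogen 1):
  atom 1: C, bond orders sum to 1 (valence 4) → 3 H
  atom 2: C, bond orders sum to 4 (valence 4) → 0 H
  atom 3: C, bond orders sum to 3 (valence 4) → 1 H
  atom 4: C, bond orders sum to 4 (valence 4) → 0 H
  atom 5: C, bond orders sum to 1 (valence 4) → 3 H
  atom 6: C, bond orders sum to 4 (valence 4) → 0 H
  atom 7: C, bond orders sum to 3 (valence 4) → 1 H
  atom 8: C, bond orders sum to 4 (valence 4) → 0 H
  atom 9: C, bond orders sum to 2 (valence 4) → 2 H
  atom 10: C, bond orders sum to 1 (valence 4) → 3 H
  atom 11: C, bond orders sum to 3 (valence 4) → 1 H
  atom 12: C, bond orders sum to 4 (valence 4) → 0 H
  atom 13: N, bond orders sum to 3 (valence 3) → 0 H
  atom 14: C, bond orders sum to 2 (valence 4) → 2 H
  atom 15: C, bond orders sum to 3 (valence 4) → 1 H
  atom 16: C, bond orders sum to 1 (valence 4) → 3 H
  atom 17: C, bond orders sum to 2 (valence 4) → 2 H
  atom 18: C, bond orders sum to 1 (valence 4) → 3 H
Totals → C:17, H:25, N:1.

C17H25N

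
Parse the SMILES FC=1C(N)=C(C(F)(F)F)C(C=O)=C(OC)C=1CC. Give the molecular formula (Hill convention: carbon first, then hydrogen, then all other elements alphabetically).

C11H11F4NO2

Walk through each heavy atom and fill implicit hydrogens from standard valence (C 4, N 3, O 2, S 2, halogen 1):
  atom 1: F (halogen, monovalent) → 0 H
  atom 2: C, bond orders sum to 4 (valence 4) → 0 H
  atom 3: C, bond orders sum to 4 (valence 4) → 0 H
  atom 4: N, bond orders sum to 1 (valence 3) → 2 H
  atom 5: C, bond orders sum to 4 (valence 4) → 0 H
  atom 6: C, bond orders sum to 4 (valence 4) → 0 H
  atom 7: F (halogen, monovalent) → 0 H
  atom 8: F (halogen, monovalent) → 0 H
  atom 9: F (halogen, monovalent) → 0 H
  atom 10: C, bond orders sum to 4 (valence 4) → 0 H
  atom 11: C, bond orders sum to 3 (valence 4) → 1 H
  atom 12: O, bond orders sum to 2 (valence 2) → 0 H
  atom 13: C, bond orders sum to 4 (valence 4) → 0 H
  atom 14: O, bond orders sum to 2 (valence 2) → 0 H
  atom 15: C, bond orders sum to 1 (valence 4) → 3 H
  atom 16: C, bond orders sum to 4 (valence 4) → 0 H
  atom 17: C, bond orders sum to 2 (valence 4) → 2 H
  atom 18: C, bond orders sum to 1 (valence 4) → 3 H
Totals → C:11, H:11, F:4, N:1, O:2.
In Hill order: C11H11F4NO2.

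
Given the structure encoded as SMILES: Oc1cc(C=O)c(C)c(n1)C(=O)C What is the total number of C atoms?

Count every carbon token in the SMILES (each C, including those in ring-closure positions and inside branches).
Carbon count: 9.

9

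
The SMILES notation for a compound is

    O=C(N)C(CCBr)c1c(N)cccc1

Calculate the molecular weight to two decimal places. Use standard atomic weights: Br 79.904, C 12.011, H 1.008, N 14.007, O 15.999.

First, the molecular formula is C10H13BrN2O (counting implicit H from valence).
  Br: 1 × 79.904 = 79.904
  C: 10 × 12.011 = 120.110
  H: 13 × 1.008 = 13.104
  N: 2 × 14.007 = 28.014
  O: 1 × 15.999 = 15.999
Sum: 1×79.904 + 10×12.011 + 13×1.008 + 2×14.007 + 1×15.999 = 257.131 → 257.13 g/mol.

257.13 g/mol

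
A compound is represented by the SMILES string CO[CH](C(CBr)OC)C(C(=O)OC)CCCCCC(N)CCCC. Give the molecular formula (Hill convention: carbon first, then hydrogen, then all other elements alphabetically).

C18H36BrNO4

Walk through each heavy atom and fill implicit hydrogens from standard valence (C 4, N 3, O 2, S 2, halogen 1):
  atom 1: C, bond orders sum to 1 (valence 4) → 3 H
  atom 2: O, bond orders sum to 2 (valence 2) → 0 H
  atom 3: C with explicit H count 1
  atom 4: C, bond orders sum to 3 (valence 4) → 1 H
  atom 5: C, bond orders sum to 2 (valence 4) → 2 H
  atom 6: Br (halogen, monovalent) → 0 H
  atom 7: O, bond orders sum to 2 (valence 2) → 0 H
  atom 8: C, bond orders sum to 1 (valence 4) → 3 H
  atom 9: C, bond orders sum to 3 (valence 4) → 1 H
  atom 10: C, bond orders sum to 4 (valence 4) → 0 H
  atom 11: O, bond orders sum to 2 (valence 2) → 0 H
  atom 12: O, bond orders sum to 2 (valence 2) → 0 H
  atom 13: C, bond orders sum to 1 (valence 4) → 3 H
  atom 14: C, bond orders sum to 2 (valence 4) → 2 H
  atom 15: C, bond orders sum to 2 (valence 4) → 2 H
  atom 16: C, bond orders sum to 2 (valence 4) → 2 H
  atom 17: C, bond orders sum to 2 (valence 4) → 2 H
  atom 18: C, bond orders sum to 2 (valence 4) → 2 H
  atom 19: C, bond orders sum to 3 (valence 4) → 1 H
  atom 20: N, bond orders sum to 1 (valence 3) → 2 H
  atom 21: C, bond orders sum to 2 (valence 4) → 2 H
  atom 22: C, bond orders sum to 2 (valence 4) → 2 H
  atom 23: C, bond orders sum to 2 (valence 4) → 2 H
  atom 24: C, bond orders sum to 1 (valence 4) → 3 H
Totals → C:18, H:36, Br:1, N:1, O:4.
In Hill order: C18H36BrNO4.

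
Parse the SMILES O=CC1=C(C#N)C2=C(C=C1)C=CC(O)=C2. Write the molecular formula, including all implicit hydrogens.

Walk through each heavy atom and fill implicit hydrogens from standard valence (C 4, N 3, O 2, S 2, halogen 1):
  atom 1: O, bond orders sum to 2 (valence 2) → 0 H
  atom 2: C, bond orders sum to 3 (valence 4) → 1 H
  atom 3: C, bond orders sum to 4 (valence 4) → 0 H
  atom 4: C, bond orders sum to 4 (valence 4) → 0 H
  atom 5: C, bond orders sum to 4 (valence 4) → 0 H
  atom 6: N, bond orders sum to 3 (valence 3) → 0 H
  atom 7: C, bond orders sum to 4 (valence 4) → 0 H
  atom 8: C, bond orders sum to 4 (valence 4) → 0 H
  atom 9: C, bond orders sum to 3 (valence 4) → 1 H
  atom 10: C, bond orders sum to 3 (valence 4) → 1 H
  atom 11: C, bond orders sum to 3 (valence 4) → 1 H
  atom 12: C, bond orders sum to 3 (valence 4) → 1 H
  atom 13: C, bond orders sum to 4 (valence 4) → 0 H
  atom 14: O, bond orders sum to 1 (valence 2) → 1 H
  atom 15: C, bond orders sum to 3 (valence 4) → 1 H
Totals → C:12, H:7, N:1, O:2.

C12H7NO2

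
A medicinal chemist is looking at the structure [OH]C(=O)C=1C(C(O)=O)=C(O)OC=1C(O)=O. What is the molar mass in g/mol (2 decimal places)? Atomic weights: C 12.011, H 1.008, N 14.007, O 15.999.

First, the molecular formula is C7H4O8 (counting implicit H from valence).
  C: 7 × 12.011 = 84.077
  H: 4 × 1.008 = 4.032
  O: 8 × 15.999 = 127.992
Sum: 7×12.011 + 4×1.008 + 8×15.999 = 216.101 → 216.10 g/mol.

216.10 g/mol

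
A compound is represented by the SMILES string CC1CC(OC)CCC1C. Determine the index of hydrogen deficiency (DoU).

1

Molecular formula: C9H18O.
DoU = (2C + 2 + N − H − X) / 2, where X is the halogen count and O/S are ignored.
    = (2·9 + 2 + 0 − 18 − 0) / 2 = 2 / 2 = 1.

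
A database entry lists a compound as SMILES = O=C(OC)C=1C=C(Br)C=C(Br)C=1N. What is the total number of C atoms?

Count every carbon token in the SMILES (each C, including those in ring-closure positions and inside branches).
Carbon count: 8.

8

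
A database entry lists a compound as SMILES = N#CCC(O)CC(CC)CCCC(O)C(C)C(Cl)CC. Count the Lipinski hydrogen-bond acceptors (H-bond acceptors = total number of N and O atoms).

N atoms: 1; O atoms: 2.
Lipinski HBA = 1 + 2 = 3.

3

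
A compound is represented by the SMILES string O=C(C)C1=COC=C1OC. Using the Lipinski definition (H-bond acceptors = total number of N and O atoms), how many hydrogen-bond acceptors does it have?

3

N atoms: 0; O atoms: 3.
Lipinski HBA = 0 + 3 = 3.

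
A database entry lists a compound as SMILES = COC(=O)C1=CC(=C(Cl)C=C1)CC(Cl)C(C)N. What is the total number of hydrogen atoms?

15

Walk through each heavy atom and fill implicit hydrogens from standard valence (C 4, N 3, O 2, S 2, halogen 1):
  atom 1: C, bond orders sum to 1 (valence 4) → 3 H
  atom 2: O, bond orders sum to 2 (valence 2) → 0 H
  atom 3: C, bond orders sum to 4 (valence 4) → 0 H
  atom 4: O, bond orders sum to 2 (valence 2) → 0 H
  atom 5: C, bond orders sum to 4 (valence 4) → 0 H
  atom 6: C, bond orders sum to 3 (valence 4) → 1 H
  atom 7: C, bond orders sum to 4 (valence 4) → 0 H
  atom 8: C, bond orders sum to 4 (valence 4) → 0 H
  atom 9: Cl (halogen, monovalent) → 0 H
  atom 10: C, bond orders sum to 3 (valence 4) → 1 H
  atom 11: C, bond orders sum to 3 (valence 4) → 1 H
  atom 12: C, bond orders sum to 2 (valence 4) → 2 H
  atom 13: C, bond orders sum to 3 (valence 4) → 1 H
  atom 14: Cl (halogen, monovalent) → 0 H
  atom 15: C, bond orders sum to 3 (valence 4) → 1 H
  atom 16: C, bond orders sum to 1 (valence 4) → 3 H
  atom 17: N, bond orders sum to 1 (valence 3) → 2 H
Total hydrogens: 15.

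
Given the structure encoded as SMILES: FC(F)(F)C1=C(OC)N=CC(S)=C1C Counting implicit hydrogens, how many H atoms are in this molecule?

Walk through each heavy atom and fill implicit hydrogens from standard valence (C 4, N 3, O 2, S 2, halogen 1):
  atom 1: F (halogen, monovalent) → 0 H
  atom 2: C, bond orders sum to 4 (valence 4) → 0 H
  atom 3: F (halogen, monovalent) → 0 H
  atom 4: F (halogen, monovalent) → 0 H
  atom 5: C, bond orders sum to 4 (valence 4) → 0 H
  atom 6: C, bond orders sum to 4 (valence 4) → 0 H
  atom 7: O, bond orders sum to 2 (valence 2) → 0 H
  atom 8: C, bond orders sum to 1 (valence 4) → 3 H
  atom 9: N, bond orders sum to 3 (valence 3) → 0 H
  atom 10: C, bond orders sum to 3 (valence 4) → 1 H
  atom 11: C, bond orders sum to 4 (valence 4) → 0 H
  atom 12: S, bond orders sum to 1 (valence 2) → 1 H
  atom 13: C, bond orders sum to 4 (valence 4) → 0 H
  atom 14: C, bond orders sum to 1 (valence 4) → 3 H
Total hydrogens: 8.

8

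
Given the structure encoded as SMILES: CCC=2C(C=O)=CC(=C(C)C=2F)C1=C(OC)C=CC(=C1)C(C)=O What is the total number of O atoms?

3

Scan the SMILES for O atoms (remember two-letter symbols like Cl and Br are single atoms).
Oxygen count: 3.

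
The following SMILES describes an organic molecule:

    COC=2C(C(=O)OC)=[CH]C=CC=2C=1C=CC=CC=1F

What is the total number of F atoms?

Scan the SMILES for F atoms (remember two-letter symbols like Cl and Br are single atoms).
Fluorine count: 1.

1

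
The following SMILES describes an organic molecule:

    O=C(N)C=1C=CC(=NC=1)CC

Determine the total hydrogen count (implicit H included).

Walk through each heavy atom and fill implicit hydrogens from standard valence (C 4, N 3, O 2, S 2, halogen 1):
  atom 1: O, bond orders sum to 2 (valence 2) → 0 H
  atom 2: C, bond orders sum to 4 (valence 4) → 0 H
  atom 3: N, bond orders sum to 1 (valence 3) → 2 H
  atom 4: C, bond orders sum to 4 (valence 4) → 0 H
  atom 5: C, bond orders sum to 3 (valence 4) → 1 H
  atom 6: C, bond orders sum to 3 (valence 4) → 1 H
  atom 7: C, bond orders sum to 4 (valence 4) → 0 H
  atom 8: N, bond orders sum to 3 (valence 3) → 0 H
  atom 9: C, bond orders sum to 3 (valence 4) → 1 H
  atom 10: C, bond orders sum to 2 (valence 4) → 2 H
  atom 11: C, bond orders sum to 1 (valence 4) → 3 H
Total hydrogens: 10.

10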